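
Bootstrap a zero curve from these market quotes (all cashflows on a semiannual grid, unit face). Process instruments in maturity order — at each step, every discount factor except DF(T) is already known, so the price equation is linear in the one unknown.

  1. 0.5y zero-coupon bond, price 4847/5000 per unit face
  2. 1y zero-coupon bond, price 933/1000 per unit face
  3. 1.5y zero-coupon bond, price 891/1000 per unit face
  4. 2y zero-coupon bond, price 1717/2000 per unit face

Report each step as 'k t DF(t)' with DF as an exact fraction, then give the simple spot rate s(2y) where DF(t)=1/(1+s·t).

step 1 [0.5y] zero: DF = P = 4847/5000 ≈ 0.969400
step 2 [1y] zero: DF = P = 933/1000 ≈ 0.933000
step 3 [1.5y] zero: DF = P = 891/1000 ≈ 0.891000
step 4 [2y] zero: DF = P = 1717/2000 ≈ 0.858500

1 1/2 4847/5000
2 1 933/1000
3 3/2 891/1000
4 2 1717/2000
s(2y) = (1/(1717/2000) − 1)/(2) = 283/3434 ≈ 8.2411%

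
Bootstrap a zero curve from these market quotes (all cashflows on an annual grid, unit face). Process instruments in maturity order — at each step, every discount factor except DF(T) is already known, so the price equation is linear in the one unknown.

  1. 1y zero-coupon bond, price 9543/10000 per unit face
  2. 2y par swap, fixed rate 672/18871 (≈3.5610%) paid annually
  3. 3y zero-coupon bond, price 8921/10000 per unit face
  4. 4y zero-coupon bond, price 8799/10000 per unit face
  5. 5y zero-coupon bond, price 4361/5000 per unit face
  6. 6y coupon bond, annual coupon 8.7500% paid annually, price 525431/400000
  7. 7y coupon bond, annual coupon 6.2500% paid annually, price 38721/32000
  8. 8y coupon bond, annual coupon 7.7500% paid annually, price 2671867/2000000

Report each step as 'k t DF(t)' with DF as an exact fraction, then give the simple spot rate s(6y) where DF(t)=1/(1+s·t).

step 1 [1y] zero: DF = P = 9543/10000 ≈ 0.954300
step 2 [2y] swap r/1=672/18871: DF=(1 − 672/18871·(0.954300))/(1+672/18871) = 583/625 ≈ 0.932800
step 3 [3y] zero: DF = P = 8921/10000 ≈ 0.892100
step 4 [4y] zero: DF = P = 8799/10000 ≈ 0.879900
step 5 [5y] zero: DF = P = 4361/5000 ≈ 0.872200
step 6 [6y] bond c/1=7/80: DF=(525431/400000 − 7/80·(0.954300+0.932800+0.892100+0.879900+0.872200))/(1+7/80) = 8433/10000 ≈ 0.843300
step 7 [7y] bond c/1=1/16: DF=(38721/32000 − 1/16·(0.954300+0.932800+0.892100+0.879900+0.872200+0.843300))/(1+1/16) = 8227/10000 ≈ 0.822700
step 8 [8y] bond c/1=31/400: DF=(2671867/2000000 − 31/400·(0.954300+0.932800+0.892100+0.879900+0.872200+0.843300+0.822700))/(1+31/400) = 7941/10000 ≈ 0.794100

1 1 9543/10000
2 2 583/625
3 3 8921/10000
4 4 8799/10000
5 5 4361/5000
6 6 8433/10000
7 7 8227/10000
8 8 7941/10000
s(6y) = (1/(8433/10000) − 1)/(6) = 1567/50598 ≈ 3.0970%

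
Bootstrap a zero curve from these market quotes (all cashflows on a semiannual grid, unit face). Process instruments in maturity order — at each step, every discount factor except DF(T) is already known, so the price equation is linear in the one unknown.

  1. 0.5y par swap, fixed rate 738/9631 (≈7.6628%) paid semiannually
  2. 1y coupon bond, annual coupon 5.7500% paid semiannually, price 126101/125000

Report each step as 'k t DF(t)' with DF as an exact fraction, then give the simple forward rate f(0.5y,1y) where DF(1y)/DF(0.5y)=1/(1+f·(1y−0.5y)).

step 1 [0.5y] swap r/2=369/9631: DF=(1 − 369/9631·(0))/(1+369/9631) = 9631/10000 ≈ 0.963100
step 2 [1y] bond c/2=23/800: DF=(126101/125000 − 23/800·(0.963100))/(1+23/800) = 9537/10000 ≈ 0.953700

1 1/2 9631/10000
2 1 9537/10000
f(0.5y,1y) = ((9631/10000)/(9537/10000) − 1)/(1/2) = 188/9537 ≈ 1.9713%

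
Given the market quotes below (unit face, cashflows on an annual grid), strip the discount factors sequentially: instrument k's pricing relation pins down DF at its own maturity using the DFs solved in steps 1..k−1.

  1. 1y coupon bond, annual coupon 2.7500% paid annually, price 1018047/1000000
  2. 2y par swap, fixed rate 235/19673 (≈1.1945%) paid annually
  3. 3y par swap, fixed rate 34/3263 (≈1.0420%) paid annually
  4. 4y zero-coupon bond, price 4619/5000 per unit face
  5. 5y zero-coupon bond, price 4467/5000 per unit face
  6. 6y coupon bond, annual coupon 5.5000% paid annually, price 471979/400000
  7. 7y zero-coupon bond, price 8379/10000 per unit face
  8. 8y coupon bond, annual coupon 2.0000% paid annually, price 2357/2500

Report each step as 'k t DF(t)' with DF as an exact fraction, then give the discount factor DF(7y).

step 1 [1y] bond c/1=11/400: DF=(1018047/1000000 − 11/400·(0))/(1+11/400) = 2477/2500 ≈ 0.990800
step 2 [2y] swap r/1=235/19673: DF=(1 − 235/19673·(0.990800))/(1+235/19673) = 1953/2000 ≈ 0.976500
step 3 [3y] swap r/1=34/3263: DF=(1 − 34/3263·(0.990800+0.976500))/(1+34/3263) = 4847/5000 ≈ 0.969400
step 4 [4y] zero: DF = P = 4619/5000 ≈ 0.923800
step 5 [5y] zero: DF = P = 4467/5000 ≈ 0.893400
step 6 [6y] bond c/1=11/200: DF=(471979/400000 − 11/200·(0.990800+0.976500+0.969400+0.923800+0.893400))/(1+11/200) = 4353/5000 ≈ 0.870600
step 7 [7y] zero: DF = P = 8379/10000 ≈ 0.837900
step 8 [8y] bond c/1=1/50: DF=(2357/2500 − 1/50·(0.990800+0.976500+0.969400+0.923800+0.893400+0.870600+0.837900))/(1+1/50) = 997/1250 ≈ 0.797600

1 1 2477/2500
2 2 1953/2000
3 3 4847/5000
4 4 4619/5000
5 5 4467/5000
6 6 4353/5000
7 7 8379/10000
8 8 997/1250
DF(7y) = 8379/10000 ≈ 0.837900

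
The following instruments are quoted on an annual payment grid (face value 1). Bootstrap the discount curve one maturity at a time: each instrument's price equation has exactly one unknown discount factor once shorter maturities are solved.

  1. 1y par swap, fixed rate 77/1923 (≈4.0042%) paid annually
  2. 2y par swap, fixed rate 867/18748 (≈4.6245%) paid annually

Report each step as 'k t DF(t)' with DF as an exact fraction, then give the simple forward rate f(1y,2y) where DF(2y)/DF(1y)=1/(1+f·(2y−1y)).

1 1 1923/2000
2 2 9133/10000
f(1y,2y) = ((1923/2000)/(9133/10000) − 1)/(1) = 482/9133 ≈ 5.2776%

step 1 [1y] swap r/1=77/1923: DF=(1 − 77/1923·(0))/(1+77/1923) = 1923/2000 ≈ 0.961500
step 2 [2y] swap r/1=867/18748: DF=(1 − 867/18748·(0.961500))/(1+867/18748) = 9133/10000 ≈ 0.913300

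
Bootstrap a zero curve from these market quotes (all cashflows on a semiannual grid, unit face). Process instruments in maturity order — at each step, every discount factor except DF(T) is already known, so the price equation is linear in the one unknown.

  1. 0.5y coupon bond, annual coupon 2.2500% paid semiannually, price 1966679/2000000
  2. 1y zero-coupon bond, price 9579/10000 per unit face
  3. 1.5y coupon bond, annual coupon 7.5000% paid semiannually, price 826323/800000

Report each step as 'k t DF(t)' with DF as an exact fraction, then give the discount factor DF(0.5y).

step 1 [0.5y] bond c/2=9/800: DF=(1966679/2000000 − 9/800·(0))/(1+9/800) = 2431/2500 ≈ 0.972400
step 2 [1y] zero: DF = P = 9579/10000 ≈ 0.957900
step 3 [1.5y] bond c/2=3/80: DF=(826323/800000 − 3/80·(0.972400+0.957900))/(1+3/80) = 4629/5000 ≈ 0.925800

1 1/2 2431/2500
2 1 9579/10000
3 3/2 4629/5000
DF(0.5y) = 2431/2500 ≈ 0.972400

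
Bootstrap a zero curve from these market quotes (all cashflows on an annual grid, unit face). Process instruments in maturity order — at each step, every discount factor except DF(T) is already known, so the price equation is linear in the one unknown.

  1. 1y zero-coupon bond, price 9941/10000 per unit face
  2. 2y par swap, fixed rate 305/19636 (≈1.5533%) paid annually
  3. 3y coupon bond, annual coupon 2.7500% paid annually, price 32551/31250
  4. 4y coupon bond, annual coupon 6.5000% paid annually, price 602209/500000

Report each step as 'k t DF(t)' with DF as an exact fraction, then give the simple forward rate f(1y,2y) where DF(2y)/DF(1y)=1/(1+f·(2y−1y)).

1 1 9941/10000
2 2 1939/2000
3 3 2403/2500
4 4 2381/2500
f(1y,2y) = ((9941/10000)/(1939/2000) − 1)/(1) = 246/9695 ≈ 2.5374%

step 1 [1y] zero: DF = P = 9941/10000 ≈ 0.994100
step 2 [2y] swap r/1=305/19636: DF=(1 − 305/19636·(0.994100))/(1+305/19636) = 1939/2000 ≈ 0.969500
step 3 [3y] bond c/1=11/400: DF=(32551/31250 − 11/400·(0.994100+0.969500))/(1+11/400) = 2403/2500 ≈ 0.961200
step 4 [4y] bond c/1=13/200: DF=(602209/500000 − 13/200·(0.994100+0.969500+0.961200))/(1+13/200) = 2381/2500 ≈ 0.952400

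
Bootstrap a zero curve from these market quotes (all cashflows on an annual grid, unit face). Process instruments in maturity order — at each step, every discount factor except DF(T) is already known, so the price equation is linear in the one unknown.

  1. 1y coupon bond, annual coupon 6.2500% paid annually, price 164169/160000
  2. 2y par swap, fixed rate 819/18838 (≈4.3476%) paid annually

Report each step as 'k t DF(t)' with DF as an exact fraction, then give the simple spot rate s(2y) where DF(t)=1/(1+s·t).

1 1 9657/10000
2 2 9181/10000
s(2y) = (1/(9181/10000) − 1)/(2) = 819/18362 ≈ 4.4603%

step 1 [1y] bond c/1=1/16: DF=(164169/160000 − 1/16·(0))/(1+1/16) = 9657/10000 ≈ 0.965700
step 2 [2y] swap r/1=819/18838: DF=(1 − 819/18838·(0.965700))/(1+819/18838) = 9181/10000 ≈ 0.918100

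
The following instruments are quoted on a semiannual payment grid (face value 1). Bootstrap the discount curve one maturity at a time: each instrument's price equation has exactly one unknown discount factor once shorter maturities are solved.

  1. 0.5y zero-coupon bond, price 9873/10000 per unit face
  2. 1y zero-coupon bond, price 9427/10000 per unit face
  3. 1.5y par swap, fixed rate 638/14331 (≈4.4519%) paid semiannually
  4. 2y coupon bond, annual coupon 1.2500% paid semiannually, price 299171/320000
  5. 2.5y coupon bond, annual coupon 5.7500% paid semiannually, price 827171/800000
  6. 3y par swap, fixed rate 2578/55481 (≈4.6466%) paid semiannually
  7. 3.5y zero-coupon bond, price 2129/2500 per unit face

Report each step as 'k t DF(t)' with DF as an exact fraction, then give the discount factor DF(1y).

1 1/2 9873/10000
2 1 9427/10000
3 3/2 4681/5000
4 2 9113/10000
5 5/2 1799/2000
6 3 8711/10000
7 7/2 2129/2500
DF(1y) = 9427/10000 ≈ 0.942700

step 1 [0.5y] zero: DF = P = 9873/10000 ≈ 0.987300
step 2 [1y] zero: DF = P = 9427/10000 ≈ 0.942700
step 3 [1.5y] swap r/2=319/14331: DF=(1 − 319/14331·(0.987300+0.942700))/(1+319/14331) = 4681/5000 ≈ 0.936200
step 4 [2y] bond c/2=1/160: DF=(299171/320000 − 1/160·(0.987300+0.942700+0.936200))/(1+1/160) = 9113/10000 ≈ 0.911300
step 5 [2.5y] bond c/2=23/800: DF=(827171/800000 − 23/800·(0.987300+0.942700+0.936200+0.911300))/(1+23/800) = 1799/2000 ≈ 0.899500
step 6 [3y] swap r/2=1289/55481: DF=(1 − 1289/55481·(0.987300+0.942700+0.936200+0.911300+0.899500))/(1+1289/55481) = 8711/10000 ≈ 0.871100
step 7 [3.5y] zero: DF = P = 2129/2500 ≈ 0.851600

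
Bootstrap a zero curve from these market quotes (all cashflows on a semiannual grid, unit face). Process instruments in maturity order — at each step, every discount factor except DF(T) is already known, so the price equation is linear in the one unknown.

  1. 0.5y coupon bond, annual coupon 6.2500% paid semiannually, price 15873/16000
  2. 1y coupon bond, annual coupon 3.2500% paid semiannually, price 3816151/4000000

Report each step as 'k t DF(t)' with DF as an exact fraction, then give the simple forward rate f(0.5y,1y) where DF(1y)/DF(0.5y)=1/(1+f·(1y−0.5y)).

step 1 [0.5y] bond c/2=1/32: DF=(15873/16000 − 1/32·(0))/(1+1/32) = 481/500 ≈ 0.962000
step 2 [1y] bond c/2=13/800: DF=(3816151/4000000 − 13/800·(0.962000))/(1+13/800) = 4617/5000 ≈ 0.923400

1 1/2 481/500
2 1 4617/5000
f(0.5y,1y) = ((481/500)/(4617/5000) − 1)/(1/2) = 386/4617 ≈ 8.3604%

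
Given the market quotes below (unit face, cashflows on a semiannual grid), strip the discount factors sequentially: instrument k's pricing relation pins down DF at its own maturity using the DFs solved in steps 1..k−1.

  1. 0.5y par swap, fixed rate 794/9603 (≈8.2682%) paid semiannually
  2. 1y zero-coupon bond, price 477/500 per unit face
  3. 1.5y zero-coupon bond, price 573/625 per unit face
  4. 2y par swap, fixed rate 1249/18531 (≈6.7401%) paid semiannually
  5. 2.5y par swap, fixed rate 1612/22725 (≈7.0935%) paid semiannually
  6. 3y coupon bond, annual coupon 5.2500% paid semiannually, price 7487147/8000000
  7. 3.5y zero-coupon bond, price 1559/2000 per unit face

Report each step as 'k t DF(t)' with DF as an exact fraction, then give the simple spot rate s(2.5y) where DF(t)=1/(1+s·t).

1 1/2 9603/10000
2 1 477/500
3 3/2 573/625
4 2 8751/10000
5 5/2 2097/2500
6 3 7957/10000
7 7/2 1559/2000
s(2.5y) = (1/(2097/2500) − 1)/(5/2) = 806/10485 ≈ 7.6872%

step 1 [0.5y] swap r/2=397/9603: DF=(1 − 397/9603·(0))/(1+397/9603) = 9603/10000 ≈ 0.960300
step 2 [1y] zero: DF = P = 477/500 ≈ 0.954000
step 3 [1.5y] zero: DF = P = 573/625 ≈ 0.916800
step 4 [2y] swap r/2=1249/37062: DF=(1 − 1249/37062·(0.960300+0.954000+0.916800))/(1+1249/37062) = 8751/10000 ≈ 0.875100
step 5 [2.5y] swap r/2=806/22725: DF=(1 − 806/22725·(0.960300+0.954000+0.916800+0.875100))/(1+806/22725) = 2097/2500 ≈ 0.838800
step 6 [3y] bond c/2=21/800: DF=(7487147/8000000 − 21/800·(0.960300+0.954000+0.916800+0.875100+0.838800))/(1+21/800) = 7957/10000 ≈ 0.795700
step 7 [3.5y] zero: DF = P = 1559/2000 ≈ 0.779500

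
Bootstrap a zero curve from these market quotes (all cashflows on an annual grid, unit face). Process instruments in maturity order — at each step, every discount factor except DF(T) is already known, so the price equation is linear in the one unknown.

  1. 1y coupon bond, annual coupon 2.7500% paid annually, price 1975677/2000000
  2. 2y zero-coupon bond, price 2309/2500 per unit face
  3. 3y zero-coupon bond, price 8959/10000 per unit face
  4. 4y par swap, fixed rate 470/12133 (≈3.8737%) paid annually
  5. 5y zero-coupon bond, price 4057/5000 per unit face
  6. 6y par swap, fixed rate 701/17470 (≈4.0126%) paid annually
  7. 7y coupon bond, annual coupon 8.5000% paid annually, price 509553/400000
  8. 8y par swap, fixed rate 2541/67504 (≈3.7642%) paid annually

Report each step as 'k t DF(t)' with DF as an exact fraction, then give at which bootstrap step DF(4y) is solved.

step 1 [1y] bond c/1=11/400: DF=(1975677/2000000 − 11/400·(0))/(1+11/400) = 4807/5000 ≈ 0.961400
step 2 [2y] zero: DF = P = 2309/2500 ≈ 0.923600
step 3 [3y] zero: DF = P = 8959/10000 ≈ 0.895900
step 4 [4y] swap r/1=470/12133: DF=(1 − 470/12133·(0.961400+0.923600+0.895900))/(1+470/12133) = 859/1000 ≈ 0.859000
step 5 [5y] zero: DF = P = 4057/5000 ≈ 0.811400
step 6 [6y] swap r/1=701/17470: DF=(1 − 701/17470·(0.961400+0.923600+0.895900+0.859000+0.811400))/(1+701/17470) = 7897/10000 ≈ 0.789700
step 7 [7y] bond c/1=17/200: DF=(509553/400000 − 17/200·(0.961400+0.923600+0.895900+0.859000+0.811400+0.789700))/(1+17/200) = 1527/2000 ≈ 0.763500
step 8 [8y] swap r/1=2541/67504: DF=(1 − 2541/67504·(0.961400+0.923600+0.895900+0.859000+0.811400+0.789700+0.763500))/(1+2541/67504) = 7459/10000 ≈ 0.745900

1 1 4807/5000
2 2 2309/2500
3 3 8959/10000
4 4 859/1000
5 5 4057/5000
6 6 7897/10000
7 7 1527/2000
8 8 7459/10000
DF(4y) is solved at step 4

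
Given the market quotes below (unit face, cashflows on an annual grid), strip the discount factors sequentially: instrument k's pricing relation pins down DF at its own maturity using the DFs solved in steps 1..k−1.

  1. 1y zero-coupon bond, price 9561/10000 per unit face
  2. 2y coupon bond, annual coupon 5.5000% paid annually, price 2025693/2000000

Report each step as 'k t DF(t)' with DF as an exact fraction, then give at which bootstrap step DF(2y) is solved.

step 1 [1y] zero: DF = P = 9561/10000 ≈ 0.956100
step 2 [2y] bond c/1=11/200: DF=(2025693/2000000 − 11/200·(0.956100))/(1+11/200) = 4551/5000 ≈ 0.910200

1 1 9561/10000
2 2 4551/5000
DF(2y) is solved at step 2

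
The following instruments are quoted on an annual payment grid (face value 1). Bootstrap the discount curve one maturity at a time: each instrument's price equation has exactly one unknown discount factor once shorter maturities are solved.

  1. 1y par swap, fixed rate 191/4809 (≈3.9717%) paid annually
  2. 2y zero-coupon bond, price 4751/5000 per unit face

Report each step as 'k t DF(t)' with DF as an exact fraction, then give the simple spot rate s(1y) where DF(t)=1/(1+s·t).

step 1 [1y] swap r/1=191/4809: DF=(1 − 191/4809·(0))/(1+191/4809) = 4809/5000 ≈ 0.961800
step 2 [2y] zero: DF = P = 4751/5000 ≈ 0.950200

1 1 4809/5000
2 2 4751/5000
s(1y) = (1/(4809/5000) − 1)/(1) = 191/4809 ≈ 3.9717%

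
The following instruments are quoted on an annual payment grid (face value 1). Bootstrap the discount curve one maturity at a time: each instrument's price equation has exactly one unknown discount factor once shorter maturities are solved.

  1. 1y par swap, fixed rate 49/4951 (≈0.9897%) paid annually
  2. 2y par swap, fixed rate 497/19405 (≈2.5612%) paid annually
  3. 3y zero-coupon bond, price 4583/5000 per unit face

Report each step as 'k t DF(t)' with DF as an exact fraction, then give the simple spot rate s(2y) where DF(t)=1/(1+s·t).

1 1 4951/5000
2 2 9503/10000
3 3 4583/5000
s(2y) = (1/(9503/10000) − 1)/(2) = 497/19006 ≈ 2.6150%

step 1 [1y] swap r/1=49/4951: DF=(1 − 49/4951·(0))/(1+49/4951) = 4951/5000 ≈ 0.990200
step 2 [2y] swap r/1=497/19405: DF=(1 − 497/19405·(0.990200))/(1+497/19405) = 9503/10000 ≈ 0.950300
step 3 [3y] zero: DF = P = 4583/5000 ≈ 0.916600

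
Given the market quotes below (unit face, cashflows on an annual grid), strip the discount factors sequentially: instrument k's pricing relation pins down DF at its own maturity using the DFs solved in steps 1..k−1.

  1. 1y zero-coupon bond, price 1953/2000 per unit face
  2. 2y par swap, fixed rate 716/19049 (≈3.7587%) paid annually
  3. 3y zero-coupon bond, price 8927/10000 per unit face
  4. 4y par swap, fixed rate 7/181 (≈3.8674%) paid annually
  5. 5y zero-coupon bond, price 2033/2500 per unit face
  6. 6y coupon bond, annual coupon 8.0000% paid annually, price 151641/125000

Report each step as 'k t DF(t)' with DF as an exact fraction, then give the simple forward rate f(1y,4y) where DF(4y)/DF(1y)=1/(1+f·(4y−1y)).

1 1 1953/2000
2 2 2321/2500
3 3 8927/10000
4 4 4293/5000
5 5 2033/2500
6 6 3961/5000
f(1y,4y) = ((1953/2000)/(4293/5000) − 1)/(3) = 131/2862 ≈ 4.5772%

step 1 [1y] zero: DF = P = 1953/2000 ≈ 0.976500
step 2 [2y] swap r/1=716/19049: DF=(1 − 716/19049·(0.976500))/(1+716/19049) = 2321/2500 ≈ 0.928400
step 3 [3y] zero: DF = P = 8927/10000 ≈ 0.892700
step 4 [4y] swap r/1=7/181: DF=(1 − 7/181·(0.976500+0.928400+0.892700))/(1+7/181) = 4293/5000 ≈ 0.858600
step 5 [5y] zero: DF = P = 2033/2500 ≈ 0.813200
step 6 [6y] bond c/1=2/25: DF=(151641/125000 − 2/25·(0.976500+0.928400+0.892700+0.858600+0.813200))/(1+2/25) = 3961/5000 ≈ 0.792200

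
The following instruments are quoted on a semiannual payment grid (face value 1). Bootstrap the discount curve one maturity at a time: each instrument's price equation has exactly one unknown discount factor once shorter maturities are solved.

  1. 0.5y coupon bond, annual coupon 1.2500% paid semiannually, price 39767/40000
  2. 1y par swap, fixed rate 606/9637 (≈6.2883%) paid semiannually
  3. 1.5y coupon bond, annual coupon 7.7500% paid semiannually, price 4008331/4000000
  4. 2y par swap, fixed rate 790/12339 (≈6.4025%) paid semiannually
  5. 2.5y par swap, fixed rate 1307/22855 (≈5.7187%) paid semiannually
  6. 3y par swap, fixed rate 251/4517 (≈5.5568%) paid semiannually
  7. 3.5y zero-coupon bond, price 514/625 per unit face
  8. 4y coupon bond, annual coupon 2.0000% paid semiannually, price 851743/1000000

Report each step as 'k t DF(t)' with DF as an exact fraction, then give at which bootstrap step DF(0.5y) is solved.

1 1/2 247/250
2 1 4697/5000
3 3/2 558/625
4 2 1763/2000
5 5/2 8693/10000
6 3 4247/5000
7 7/2 514/625
8 4 1563/2000
DF(0.5y) is solved at step 1

step 1 [0.5y] bond c/2=1/160: DF=(39767/40000 − 1/160·(0))/(1+1/160) = 247/250 ≈ 0.988000
step 2 [1y] swap r/2=303/9637: DF=(1 − 303/9637·(0.988000))/(1+303/9637) = 4697/5000 ≈ 0.939400
step 3 [1.5y] bond c/2=31/800: DF=(4008331/4000000 − 31/800·(0.988000+0.939400))/(1+31/800) = 558/625 ≈ 0.892800
step 4 [2y] swap r/2=395/12339: DF=(1 − 395/12339·(0.988000+0.939400+0.892800))/(1+395/12339) = 1763/2000 ≈ 0.881500
step 5 [2.5y] swap r/2=1307/45710: DF=(1 − 1307/45710·(0.988000+0.939400+0.892800+0.881500))/(1+1307/45710) = 8693/10000 ≈ 0.869300
step 6 [3y] swap r/2=251/9034: DF=(1 − 251/9034·(0.988000+0.939400+0.892800+0.881500+0.869300))/(1+251/9034) = 4247/5000 ≈ 0.849400
step 7 [3.5y] zero: DF = P = 514/625 ≈ 0.822400
step 8 [4y] bond c/2=1/100: DF=(851743/1000000 − 1/100·(0.988000+0.939400+0.892800+0.881500+0.869300+0.849400+0.822400))/(1+1/100) = 1563/2000 ≈ 0.781500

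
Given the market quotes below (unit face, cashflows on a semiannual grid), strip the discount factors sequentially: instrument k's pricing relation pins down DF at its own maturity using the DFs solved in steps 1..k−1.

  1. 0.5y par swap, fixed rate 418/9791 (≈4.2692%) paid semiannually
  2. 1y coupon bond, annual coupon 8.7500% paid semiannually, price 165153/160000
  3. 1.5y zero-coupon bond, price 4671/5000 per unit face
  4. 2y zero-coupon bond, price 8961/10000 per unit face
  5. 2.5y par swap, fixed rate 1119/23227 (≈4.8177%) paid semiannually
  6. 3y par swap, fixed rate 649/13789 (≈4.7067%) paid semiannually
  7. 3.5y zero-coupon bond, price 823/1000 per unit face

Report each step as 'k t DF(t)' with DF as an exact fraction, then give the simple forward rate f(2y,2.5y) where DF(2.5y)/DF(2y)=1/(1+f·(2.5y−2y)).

step 1 [0.5y] swap r/2=209/9791: DF=(1 − 209/9791·(0))/(1+209/9791) = 9791/10000 ≈ 0.979100
step 2 [1y] bond c/2=7/160: DF=(165153/160000 − 7/160·(0.979100))/(1+7/160) = 9479/10000 ≈ 0.947900
step 3 [1.5y] zero: DF = P = 4671/5000 ≈ 0.934200
step 4 [2y] zero: DF = P = 8961/10000 ≈ 0.896100
step 5 [2.5y] swap r/2=1119/46454: DF=(1 − 1119/46454·(0.979100+0.947900+0.934200+0.896100))/(1+1119/46454) = 8881/10000 ≈ 0.888100
step 6 [3y] swap r/2=649/27578: DF=(1 − 649/27578·(0.979100+0.947900+0.934200+0.896100+0.888100))/(1+649/27578) = 4351/5000 ≈ 0.870200
step 7 [3.5y] zero: DF = P = 823/1000 ≈ 0.823000

1 1/2 9791/10000
2 1 9479/10000
3 3/2 4671/5000
4 2 8961/10000
5 5/2 8881/10000
6 3 4351/5000
7 7/2 823/1000
f(2y,2.5y) = ((8961/10000)/(8881/10000) − 1)/(1/2) = 160/8881 ≈ 1.8016%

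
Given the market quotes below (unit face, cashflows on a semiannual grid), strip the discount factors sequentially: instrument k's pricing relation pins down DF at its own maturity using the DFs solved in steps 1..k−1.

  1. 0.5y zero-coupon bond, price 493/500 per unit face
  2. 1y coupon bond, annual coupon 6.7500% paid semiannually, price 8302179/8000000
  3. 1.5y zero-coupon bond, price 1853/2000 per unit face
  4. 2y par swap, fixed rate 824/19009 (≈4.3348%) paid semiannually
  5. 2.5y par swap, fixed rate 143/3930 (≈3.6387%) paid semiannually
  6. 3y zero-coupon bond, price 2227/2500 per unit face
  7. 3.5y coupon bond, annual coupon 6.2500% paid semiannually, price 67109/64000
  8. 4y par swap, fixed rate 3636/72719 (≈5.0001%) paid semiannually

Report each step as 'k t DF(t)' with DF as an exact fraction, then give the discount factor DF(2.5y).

1 1/2 493/500
2 1 9717/10000
3 3/2 1853/2000
4 2 1147/1250
5 5/2 4571/5000
6 3 2227/2500
7 7/2 8469/10000
8 4 4091/5000
DF(2.5y) = 4571/5000 ≈ 0.914200

step 1 [0.5y] zero: DF = P = 493/500 ≈ 0.986000
step 2 [1y] bond c/2=27/800: DF=(8302179/8000000 − 27/800·(0.986000))/(1+27/800) = 9717/10000 ≈ 0.971700
step 3 [1.5y] zero: DF = P = 1853/2000 ≈ 0.926500
step 4 [2y] swap r/2=412/19009: DF=(1 − 412/19009·(0.986000+0.971700+0.926500))/(1+412/19009) = 1147/1250 ≈ 0.917600
step 5 [2.5y] swap r/2=143/7860: DF=(1 − 143/7860·(0.986000+0.971700+0.926500+0.917600))/(1+143/7860) = 4571/5000 ≈ 0.914200
step 6 [3y] zero: DF = P = 2227/2500 ≈ 0.890800
step 7 [3.5y] bond c/2=1/32: DF=(67109/64000 − 1/32·(0.986000+0.971700+0.926500+0.917600+0.914200+0.890800))/(1+1/32) = 8469/10000 ≈ 0.846900
step 8 [4y] swap r/2=1818/72719: DF=(1 − 1818/72719·(0.986000+0.971700+0.926500+0.917600+0.914200+0.890800+0.846900))/(1+1818/72719) = 4091/5000 ≈ 0.818200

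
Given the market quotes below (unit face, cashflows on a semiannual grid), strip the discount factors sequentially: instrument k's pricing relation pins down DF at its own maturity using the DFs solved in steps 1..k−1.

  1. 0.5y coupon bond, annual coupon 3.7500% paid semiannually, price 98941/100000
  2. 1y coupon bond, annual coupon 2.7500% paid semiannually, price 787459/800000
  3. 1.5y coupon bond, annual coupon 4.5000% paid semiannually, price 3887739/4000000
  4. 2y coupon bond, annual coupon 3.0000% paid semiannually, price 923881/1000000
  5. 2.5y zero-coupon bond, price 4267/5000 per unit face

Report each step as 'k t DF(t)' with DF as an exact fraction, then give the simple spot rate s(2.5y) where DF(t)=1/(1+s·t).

1 1/2 607/625
2 1 4789/5000
3 3/2 9081/10000
4 2 8683/10000
5 5/2 4267/5000
s(2.5y) = (1/(4267/5000) − 1)/(5/2) = 1466/21335 ≈ 6.8713%

step 1 [0.5y] bond c/2=3/160: DF=(98941/100000 − 3/160·(0))/(1+3/160) = 607/625 ≈ 0.971200
step 2 [1y] bond c/2=11/800: DF=(787459/800000 − 11/800·(0.971200))/(1+11/800) = 4789/5000 ≈ 0.957800
step 3 [1.5y] bond c/2=9/400: DF=(3887739/4000000 − 9/400·(0.971200+0.957800))/(1+9/400) = 9081/10000 ≈ 0.908100
step 4 [2y] bond c/2=3/200: DF=(923881/1000000 − 3/200·(0.971200+0.957800+0.908100))/(1+3/200) = 8683/10000 ≈ 0.868300
step 5 [2.5y] zero: DF = P = 4267/5000 ≈ 0.853400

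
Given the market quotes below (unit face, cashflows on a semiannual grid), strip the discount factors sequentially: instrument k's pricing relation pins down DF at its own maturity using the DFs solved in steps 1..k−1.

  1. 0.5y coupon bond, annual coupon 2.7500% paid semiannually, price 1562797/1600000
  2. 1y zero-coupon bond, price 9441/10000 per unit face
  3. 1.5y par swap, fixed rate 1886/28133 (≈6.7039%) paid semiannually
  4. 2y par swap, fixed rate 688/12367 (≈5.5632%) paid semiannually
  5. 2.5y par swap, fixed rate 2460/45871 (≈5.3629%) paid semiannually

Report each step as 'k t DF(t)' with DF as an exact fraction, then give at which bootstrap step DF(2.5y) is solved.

step 1 [0.5y] bond c/2=11/800: DF=(1562797/1600000 − 11/800·(0))/(1+11/800) = 1927/2000 ≈ 0.963500
step 2 [1y] zero: DF = P = 9441/10000 ≈ 0.944100
step 3 [1.5y] swap r/2=943/28133: DF=(1 − 943/28133·(0.963500+0.944100))/(1+943/28133) = 9057/10000 ≈ 0.905700
step 4 [2y] swap r/2=344/12367: DF=(1 − 344/12367·(0.963500+0.944100+0.905700))/(1+344/12367) = 1121/1250 ≈ 0.896800
step 5 [2.5y] swap r/2=1230/45871: DF=(1 − 1230/45871·(0.963500+0.944100+0.905700+0.896800))/(1+1230/45871) = 877/1000 ≈ 0.877000

1 1/2 1927/2000
2 1 9441/10000
3 3/2 9057/10000
4 2 1121/1250
5 5/2 877/1000
DF(2.5y) is solved at step 5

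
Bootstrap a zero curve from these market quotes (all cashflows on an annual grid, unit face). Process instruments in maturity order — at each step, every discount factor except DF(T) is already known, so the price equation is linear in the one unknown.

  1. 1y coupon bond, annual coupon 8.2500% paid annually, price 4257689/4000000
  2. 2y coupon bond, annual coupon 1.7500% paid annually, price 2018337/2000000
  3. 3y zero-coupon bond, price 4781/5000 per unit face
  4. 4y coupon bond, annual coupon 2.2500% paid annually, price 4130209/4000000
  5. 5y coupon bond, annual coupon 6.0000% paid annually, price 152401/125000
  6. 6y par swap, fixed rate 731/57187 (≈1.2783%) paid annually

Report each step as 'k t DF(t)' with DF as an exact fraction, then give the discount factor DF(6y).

1 1 9833/10000
2 2 9749/10000
3 3 4781/5000
4 4 9457/10000
5 5 9317/10000
6 6 9269/10000
DF(6y) = 9269/10000 ≈ 0.926900

step 1 [1y] bond c/1=33/400: DF=(4257689/4000000 − 33/400·(0))/(1+33/400) = 9833/10000 ≈ 0.983300
step 2 [2y] bond c/1=7/400: DF=(2018337/2000000 − 7/400·(0.983300))/(1+7/400) = 9749/10000 ≈ 0.974900
step 3 [3y] zero: DF = P = 4781/5000 ≈ 0.956200
step 4 [4y] bond c/1=9/400: DF=(4130209/4000000 − 9/400·(0.983300+0.974900+0.956200))/(1+9/400) = 9457/10000 ≈ 0.945700
step 5 [5y] bond c/1=3/50: DF=(152401/125000 − 3/50·(0.983300+0.974900+0.956200+0.945700))/(1+3/50) = 9317/10000 ≈ 0.931700
step 6 [6y] swap r/1=731/57187: DF=(1 − 731/57187·(0.983300+0.974900+0.956200+0.945700+0.931700))/(1+731/57187) = 9269/10000 ≈ 0.926900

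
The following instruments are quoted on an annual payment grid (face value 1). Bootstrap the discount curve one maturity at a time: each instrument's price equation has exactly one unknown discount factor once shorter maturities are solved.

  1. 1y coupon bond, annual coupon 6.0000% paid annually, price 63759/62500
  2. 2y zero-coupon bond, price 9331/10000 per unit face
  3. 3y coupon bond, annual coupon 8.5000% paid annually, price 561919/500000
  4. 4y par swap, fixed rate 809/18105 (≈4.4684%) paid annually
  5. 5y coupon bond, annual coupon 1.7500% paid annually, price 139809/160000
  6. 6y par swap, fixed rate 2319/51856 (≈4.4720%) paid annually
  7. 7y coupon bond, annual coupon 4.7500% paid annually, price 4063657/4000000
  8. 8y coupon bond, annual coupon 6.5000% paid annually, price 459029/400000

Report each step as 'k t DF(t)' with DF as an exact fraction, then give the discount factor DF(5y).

step 1 [1y] bond c/1=3/50: DF=(63759/62500 − 3/50·(0))/(1+3/50) = 1203/1250 ≈ 0.962400
step 2 [2y] zero: DF = P = 9331/10000 ≈ 0.933100
step 3 [3y] bond c/1=17/200: DF=(561919/500000 − 17/200·(0.962400+0.933100))/(1+17/200) = 8873/10000 ≈ 0.887300
step 4 [4y] swap r/1=809/18105: DF=(1 − 809/18105·(0.962400+0.933100+0.887300))/(1+809/18105) = 4191/5000 ≈ 0.838200
step 5 [5y] bond c/1=7/400: DF=(139809/160000 − 7/400·(0.962400+0.933100+0.887300+0.838200))/(1+7/400) = 1593/2000 ≈ 0.796500
step 6 [6y] swap r/1=2319/51856: DF=(1 − 2319/51856·(0.962400+0.933100+0.887300+0.838200+0.796500))/(1+2319/51856) = 7681/10000 ≈ 0.768100
step 7 [7y] bond c/1=19/400: DF=(4063657/4000000 − 19/400·(0.962400+0.933100+0.887300+0.838200+0.796500+0.768100))/(1+19/400) = 7347/10000 ≈ 0.734700
step 8 [8y] bond c/1=13/200: DF=(459029/400000 − 13/200·(0.962400+0.933100+0.887300+0.838200+0.796500+0.768100+0.734700))/(1+13/200) = 3581/5000 ≈ 0.716200

1 1 1203/1250
2 2 9331/10000
3 3 8873/10000
4 4 4191/5000
5 5 1593/2000
6 6 7681/10000
7 7 7347/10000
8 8 3581/5000
DF(5y) = 1593/2000 ≈ 0.796500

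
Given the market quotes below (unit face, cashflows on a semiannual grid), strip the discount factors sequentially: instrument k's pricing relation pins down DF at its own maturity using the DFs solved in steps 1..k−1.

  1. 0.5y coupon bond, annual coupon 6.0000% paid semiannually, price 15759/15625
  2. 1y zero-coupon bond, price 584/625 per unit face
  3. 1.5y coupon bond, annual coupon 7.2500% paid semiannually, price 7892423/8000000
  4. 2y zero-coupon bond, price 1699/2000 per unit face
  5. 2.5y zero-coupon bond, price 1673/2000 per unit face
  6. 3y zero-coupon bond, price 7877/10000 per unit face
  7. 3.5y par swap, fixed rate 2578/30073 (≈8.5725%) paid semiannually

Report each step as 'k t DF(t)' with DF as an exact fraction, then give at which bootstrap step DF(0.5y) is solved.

step 1 [0.5y] bond c/2=3/100: DF=(15759/15625 − 3/100·(0))/(1+3/100) = 612/625 ≈ 0.979200
step 2 [1y] zero: DF = P = 584/625 ≈ 0.934400
step 3 [1.5y] bond c/2=29/800: DF=(7892423/8000000 − 29/800·(0.979200+0.934400))/(1+29/800) = 8851/10000 ≈ 0.885100
step 4 [2y] zero: DF = P = 1699/2000 ≈ 0.849500
step 5 [2.5y] zero: DF = P = 1673/2000 ≈ 0.836500
step 6 [3y] zero: DF = P = 7877/10000 ≈ 0.787700
step 7 [3.5y] swap r/2=1289/30073: DF=(1 − 1289/30073·(0.979200+0.934400+0.885100+0.849500+0.836500+0.787700))/(1+1289/30073) = 3711/5000 ≈ 0.742200

1 1/2 612/625
2 1 584/625
3 3/2 8851/10000
4 2 1699/2000
5 5/2 1673/2000
6 3 7877/10000
7 7/2 3711/5000
DF(0.5y) is solved at step 1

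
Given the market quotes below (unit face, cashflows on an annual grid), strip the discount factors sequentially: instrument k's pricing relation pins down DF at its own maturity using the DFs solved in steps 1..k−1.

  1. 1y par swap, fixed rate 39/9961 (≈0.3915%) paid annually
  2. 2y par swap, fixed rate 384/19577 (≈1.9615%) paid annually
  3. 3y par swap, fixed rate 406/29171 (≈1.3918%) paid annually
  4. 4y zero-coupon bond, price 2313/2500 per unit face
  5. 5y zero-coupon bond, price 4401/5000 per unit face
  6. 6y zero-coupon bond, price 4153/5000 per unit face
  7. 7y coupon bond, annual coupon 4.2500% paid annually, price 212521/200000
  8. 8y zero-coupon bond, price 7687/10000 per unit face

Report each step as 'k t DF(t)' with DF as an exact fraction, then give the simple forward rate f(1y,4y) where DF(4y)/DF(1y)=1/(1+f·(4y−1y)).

1 1 9961/10000
2 2 601/625
3 3 4797/5000
4 4 2313/2500
5 5 4401/5000
6 6 4153/5000
7 7 7929/10000
8 8 7687/10000
f(1y,4y) = ((9961/10000)/(2313/2500) − 1)/(3) = 709/27756 ≈ 2.5544%

step 1 [1y] swap r/1=39/9961: DF=(1 − 39/9961·(0))/(1+39/9961) = 9961/10000 ≈ 0.996100
step 2 [2y] swap r/1=384/19577: DF=(1 − 384/19577·(0.996100))/(1+384/19577) = 601/625 ≈ 0.961600
step 3 [3y] swap r/1=406/29171: DF=(1 − 406/29171·(0.996100+0.961600))/(1+406/29171) = 4797/5000 ≈ 0.959400
step 4 [4y] zero: DF = P = 2313/2500 ≈ 0.925200
step 5 [5y] zero: DF = P = 4401/5000 ≈ 0.880200
step 6 [6y] zero: DF = P = 4153/5000 ≈ 0.830600
step 7 [7y] bond c/1=17/400: DF=(212521/200000 − 17/400·(0.996100+0.961600+0.959400+0.925200+0.880200+0.830600))/(1+17/400) = 7929/10000 ≈ 0.792900
step 8 [8y] zero: DF = P = 7687/10000 ≈ 0.768700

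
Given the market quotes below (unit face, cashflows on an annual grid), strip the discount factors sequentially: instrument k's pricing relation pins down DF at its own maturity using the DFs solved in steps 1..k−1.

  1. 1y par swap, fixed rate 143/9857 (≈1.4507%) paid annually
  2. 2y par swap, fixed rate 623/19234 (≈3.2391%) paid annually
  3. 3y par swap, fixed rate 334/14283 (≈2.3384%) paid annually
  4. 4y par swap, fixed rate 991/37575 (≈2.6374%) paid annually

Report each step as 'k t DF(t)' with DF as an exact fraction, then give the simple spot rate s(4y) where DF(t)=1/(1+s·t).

step 1 [1y] swap r/1=143/9857: DF=(1 − 143/9857·(0))/(1+143/9857) = 9857/10000 ≈ 0.985700
step 2 [2y] swap r/1=623/19234: DF=(1 − 623/19234·(0.985700))/(1+623/19234) = 9377/10000 ≈ 0.937700
step 3 [3y] swap r/1=334/14283: DF=(1 − 334/14283·(0.985700+0.937700))/(1+334/14283) = 2333/2500 ≈ 0.933200
step 4 [4y] swap r/1=991/37575: DF=(1 − 991/37575·(0.985700+0.937700+0.933200))/(1+991/37575) = 9009/10000 ≈ 0.900900

1 1 9857/10000
2 2 9377/10000
3 3 2333/2500
4 4 9009/10000
s(4y) = (1/(9009/10000) − 1)/(4) = 991/36036 ≈ 2.7500%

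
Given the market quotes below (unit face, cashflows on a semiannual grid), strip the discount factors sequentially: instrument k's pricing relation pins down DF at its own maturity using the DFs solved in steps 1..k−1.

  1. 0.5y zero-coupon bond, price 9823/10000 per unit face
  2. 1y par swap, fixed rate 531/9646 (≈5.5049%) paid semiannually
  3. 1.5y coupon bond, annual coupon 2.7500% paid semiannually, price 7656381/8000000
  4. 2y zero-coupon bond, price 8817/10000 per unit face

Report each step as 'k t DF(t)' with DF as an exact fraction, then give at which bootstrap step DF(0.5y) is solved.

1 1/2 9823/10000
2 1 9469/10000
3 3/2 9179/10000
4 2 8817/10000
DF(0.5y) is solved at step 1

step 1 [0.5y] zero: DF = P = 9823/10000 ≈ 0.982300
step 2 [1y] swap r/2=531/19292: DF=(1 − 531/19292·(0.982300))/(1+531/19292) = 9469/10000 ≈ 0.946900
step 3 [1.5y] bond c/2=11/800: DF=(7656381/8000000 − 11/800·(0.982300+0.946900))/(1+11/800) = 9179/10000 ≈ 0.917900
step 4 [2y] zero: DF = P = 8817/10000 ≈ 0.881700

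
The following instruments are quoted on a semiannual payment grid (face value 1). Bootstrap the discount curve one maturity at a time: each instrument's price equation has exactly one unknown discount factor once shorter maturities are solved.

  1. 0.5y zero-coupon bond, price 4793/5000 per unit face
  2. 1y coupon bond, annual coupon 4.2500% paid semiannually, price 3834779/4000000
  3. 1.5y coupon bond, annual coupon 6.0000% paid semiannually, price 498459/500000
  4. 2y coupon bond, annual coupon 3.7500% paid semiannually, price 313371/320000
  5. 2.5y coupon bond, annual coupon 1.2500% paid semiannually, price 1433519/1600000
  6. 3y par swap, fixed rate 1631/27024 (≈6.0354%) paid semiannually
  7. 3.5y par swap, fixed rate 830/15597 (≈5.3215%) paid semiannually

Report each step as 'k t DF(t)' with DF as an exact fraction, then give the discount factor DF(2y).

1 1/2 4793/5000
2 1 2297/2500
3 3/2 2283/2500
4 2 9099/10000
5 5/2 4337/5000
6 3 8369/10000
7 7/2 417/500
DF(2y) = 9099/10000 ≈ 0.909900

step 1 [0.5y] zero: DF = P = 4793/5000 ≈ 0.958600
step 2 [1y] bond c/2=17/800: DF=(3834779/4000000 − 17/800·(0.958600))/(1+17/800) = 2297/2500 ≈ 0.918800
step 3 [1.5y] bond c/2=3/100: DF=(498459/500000 − 3/100·(0.958600+0.918800))/(1+3/100) = 2283/2500 ≈ 0.913200
step 4 [2y] bond c/2=3/160: DF=(313371/320000 − 3/160·(0.958600+0.918800+0.913200))/(1+3/160) = 9099/10000 ≈ 0.909900
step 5 [2.5y] bond c/2=1/160: DF=(1433519/1600000 − 1/160·(0.958600+0.918800+0.913200+0.909900))/(1+1/160) = 4337/5000 ≈ 0.867400
step 6 [3y] swap r/2=1631/54048: DF=(1 − 1631/54048·(0.958600+0.918800+0.913200+0.909900+0.867400))/(1+1631/54048) = 8369/10000 ≈ 0.836900
step 7 [3.5y] swap r/2=415/15597: DF=(1 − 415/15597·(0.958600+0.918800+0.913200+0.909900+0.867400+0.836900))/(1+415/15597) = 417/500 ≈ 0.834000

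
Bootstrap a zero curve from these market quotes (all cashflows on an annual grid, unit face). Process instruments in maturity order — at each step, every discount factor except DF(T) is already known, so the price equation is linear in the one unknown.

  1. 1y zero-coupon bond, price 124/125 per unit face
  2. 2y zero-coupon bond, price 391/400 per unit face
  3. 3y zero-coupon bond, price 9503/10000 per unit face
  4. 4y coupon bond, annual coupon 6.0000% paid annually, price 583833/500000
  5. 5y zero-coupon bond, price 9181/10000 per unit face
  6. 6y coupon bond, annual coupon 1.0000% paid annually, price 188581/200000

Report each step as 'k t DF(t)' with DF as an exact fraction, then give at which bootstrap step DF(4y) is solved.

1 1 124/125
2 2 391/400
3 3 9503/10000
4 4 9363/10000
5 5 9181/10000
6 6 8863/10000
DF(4y) is solved at step 4

step 1 [1y] zero: DF = P = 124/125 ≈ 0.992000
step 2 [2y] zero: DF = P = 391/400 ≈ 0.977500
step 3 [3y] zero: DF = P = 9503/10000 ≈ 0.950300
step 4 [4y] bond c/1=3/50: DF=(583833/500000 − 3/50·(0.992000+0.977500+0.950300))/(1+3/50) = 9363/10000 ≈ 0.936300
step 5 [5y] zero: DF = P = 9181/10000 ≈ 0.918100
step 6 [6y] bond c/1=1/100: DF=(188581/200000 − 1/100·(0.992000+0.977500+0.950300+0.936300+0.918100))/(1+1/100) = 8863/10000 ≈ 0.886300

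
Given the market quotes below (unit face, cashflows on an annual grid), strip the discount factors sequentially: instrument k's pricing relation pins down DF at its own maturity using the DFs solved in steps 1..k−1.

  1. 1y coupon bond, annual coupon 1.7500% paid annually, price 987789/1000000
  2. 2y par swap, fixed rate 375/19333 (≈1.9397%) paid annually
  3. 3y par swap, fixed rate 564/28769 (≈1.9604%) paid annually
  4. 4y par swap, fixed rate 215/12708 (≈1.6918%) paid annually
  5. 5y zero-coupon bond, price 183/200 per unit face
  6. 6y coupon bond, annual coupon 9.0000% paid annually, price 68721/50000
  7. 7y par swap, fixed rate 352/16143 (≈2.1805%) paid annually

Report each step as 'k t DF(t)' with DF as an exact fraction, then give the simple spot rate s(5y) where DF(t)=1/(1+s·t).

1 1 2427/2500
2 2 77/80
3 3 2359/2500
4 4 1871/2000
5 5 183/200
6 6 4353/5000
7 7 537/625
s(5y) = (1/(183/200) − 1)/(5) = 17/915 ≈ 1.8579%

step 1 [1y] bond c/1=7/400: DF=(987789/1000000 − 7/400·(0))/(1+7/400) = 2427/2500 ≈ 0.970800
step 2 [2y] swap r/1=375/19333: DF=(1 − 375/19333·(0.970800))/(1+375/19333) = 77/80 ≈ 0.962500
step 3 [3y] swap r/1=564/28769: DF=(1 − 564/28769·(0.970800+0.962500))/(1+564/28769) = 2359/2500 ≈ 0.943600
step 4 [4y] swap r/1=215/12708: DF=(1 − 215/12708·(0.970800+0.962500+0.943600))/(1+215/12708) = 1871/2000 ≈ 0.935500
step 5 [5y] zero: DF = P = 183/200 ≈ 0.915000
step 6 [6y] bond c/1=9/100: DF=(68721/50000 − 9/100·(0.970800+0.962500+0.943600+0.935500+0.915000))/(1+9/100) = 4353/5000 ≈ 0.870600
step 7 [7y] swap r/1=352/16143: DF=(1 − 352/16143·(0.970800+0.962500+0.943600+0.935500+0.915000+0.870600))/(1+352/16143) = 537/625 ≈ 0.859200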